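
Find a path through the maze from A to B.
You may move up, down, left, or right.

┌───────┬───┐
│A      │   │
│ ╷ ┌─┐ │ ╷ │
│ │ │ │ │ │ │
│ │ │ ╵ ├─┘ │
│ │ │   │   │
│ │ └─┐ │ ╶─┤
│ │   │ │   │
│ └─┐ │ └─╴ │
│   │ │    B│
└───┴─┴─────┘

Finding the shortest path through the maze:
Path length: 9 steps
Directions: right → right → right → down → down → down → down → right → right

Solution:

┌───────┬───┐
│A → → ↓│   │
│ ╷ ┌─┐ │ ╷ │
│ │ │ │↓│ │ │
│ │ │ ╵ ├─┘ │
│ │ │  ↓│   │
│ │ └─┐ │ ╶─┤
│ │   │↓│   │
│ └─┐ │ └─╴ │
│   │ │↳ → B│
└───┴─┴─────┘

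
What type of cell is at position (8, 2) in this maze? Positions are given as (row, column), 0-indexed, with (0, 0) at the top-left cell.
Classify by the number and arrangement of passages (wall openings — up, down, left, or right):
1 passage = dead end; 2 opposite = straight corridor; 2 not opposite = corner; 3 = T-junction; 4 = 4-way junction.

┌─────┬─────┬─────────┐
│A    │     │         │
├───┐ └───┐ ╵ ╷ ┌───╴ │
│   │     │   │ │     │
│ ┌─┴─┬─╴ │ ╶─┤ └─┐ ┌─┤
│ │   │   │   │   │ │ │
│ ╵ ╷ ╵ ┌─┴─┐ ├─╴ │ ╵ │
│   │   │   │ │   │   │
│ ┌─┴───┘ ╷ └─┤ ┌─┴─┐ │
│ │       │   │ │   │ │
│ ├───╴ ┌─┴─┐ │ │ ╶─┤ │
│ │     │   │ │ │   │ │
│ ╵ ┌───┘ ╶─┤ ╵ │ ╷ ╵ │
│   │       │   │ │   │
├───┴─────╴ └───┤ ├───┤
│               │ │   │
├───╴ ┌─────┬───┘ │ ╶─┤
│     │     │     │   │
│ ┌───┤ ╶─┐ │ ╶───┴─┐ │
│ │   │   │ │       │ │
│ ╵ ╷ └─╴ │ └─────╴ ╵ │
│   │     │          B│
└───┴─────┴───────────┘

Checking cell at (8, 2):
Number of passages: 2
Cell type: corner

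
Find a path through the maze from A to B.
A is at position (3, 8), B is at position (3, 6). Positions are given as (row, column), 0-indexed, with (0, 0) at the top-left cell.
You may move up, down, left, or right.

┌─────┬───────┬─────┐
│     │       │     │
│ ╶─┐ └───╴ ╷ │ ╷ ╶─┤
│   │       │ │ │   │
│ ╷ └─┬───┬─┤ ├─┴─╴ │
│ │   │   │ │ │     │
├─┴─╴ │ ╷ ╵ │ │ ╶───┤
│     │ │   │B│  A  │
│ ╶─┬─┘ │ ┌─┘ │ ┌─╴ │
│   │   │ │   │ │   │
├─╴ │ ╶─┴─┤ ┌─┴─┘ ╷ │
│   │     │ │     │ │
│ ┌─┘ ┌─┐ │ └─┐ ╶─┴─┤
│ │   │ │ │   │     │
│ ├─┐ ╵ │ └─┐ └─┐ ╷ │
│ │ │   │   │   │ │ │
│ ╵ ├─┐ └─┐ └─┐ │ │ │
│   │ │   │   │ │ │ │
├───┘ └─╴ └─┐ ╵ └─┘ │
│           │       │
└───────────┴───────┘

Finding the shortest path from (3, 8) to (3, 6):
Path length: 22 steps
Directions: right → down → left → down → left → down → right → right → down → down → down → left → left → up → up → left → up → left → up → up → right → up

Solution:

┌─────┬───────┬─────┐
│     │       │     │
│ ╶─┐ └───╴ ╷ │ ╷ ╶─┤
│   │       │ │ │   │
│ ╷ └─┬───┬─┤ ├─┴─╴ │
│ │   │   │ │ │     │
├─┴─╴ │ ╷ ╵ │ │ ╶───┤
│     │ │   │B│  A ↓│
│ ╶─┬─┘ │ ┌─┘ │ ┌─╴ │
│   │   │ │↱ ↑│ │↓ ↲│
├─╴ │ ╶─┴─┤ ┌─┴─┘ ╷ │
│   │     │↑│  ↓ ↲│ │
│ ┌─┘ ┌─┐ │ └─┐ ╶─┴─┤
│ │   │ │ │↑ ↰│↳ → ↓│
│ ├─┐ ╵ │ └─┐ └─┐ ╷ │
│ │ │   │   │↑ ↰│ │↓│
│ ╵ ├─┐ └─┐ └─┐ │ │ │
│   │ │   │   │↑│ │↓│
├───┘ └─╴ └─┐ ╵ └─┘ │
│           │  ↑ ← ↲│
└───────────┴───────┘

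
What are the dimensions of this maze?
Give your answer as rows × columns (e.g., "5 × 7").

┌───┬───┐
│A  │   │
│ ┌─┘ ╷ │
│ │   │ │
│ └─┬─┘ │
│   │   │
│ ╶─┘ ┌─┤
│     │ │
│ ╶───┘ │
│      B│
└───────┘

Counting the maze dimensions:
Rows (vertical): 5
Columns (horizontal): 4
Dimensions: 5 × 4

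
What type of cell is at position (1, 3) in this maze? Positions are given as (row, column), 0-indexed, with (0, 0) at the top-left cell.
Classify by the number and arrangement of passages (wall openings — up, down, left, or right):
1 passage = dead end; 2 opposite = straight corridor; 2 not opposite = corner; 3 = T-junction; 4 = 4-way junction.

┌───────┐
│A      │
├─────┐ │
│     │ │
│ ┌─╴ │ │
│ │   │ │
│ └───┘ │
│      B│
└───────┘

Checking cell at (1, 3):
Number of passages: 2
Cell type: straight corridor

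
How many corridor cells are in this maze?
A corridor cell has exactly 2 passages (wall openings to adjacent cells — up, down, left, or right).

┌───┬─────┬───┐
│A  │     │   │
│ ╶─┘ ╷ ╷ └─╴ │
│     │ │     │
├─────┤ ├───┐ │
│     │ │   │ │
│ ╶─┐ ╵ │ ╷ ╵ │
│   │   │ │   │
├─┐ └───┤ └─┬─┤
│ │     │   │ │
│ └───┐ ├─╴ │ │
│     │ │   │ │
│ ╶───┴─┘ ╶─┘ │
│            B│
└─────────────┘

Counting cells with exactly 2 passages:
Total corridor cells: 39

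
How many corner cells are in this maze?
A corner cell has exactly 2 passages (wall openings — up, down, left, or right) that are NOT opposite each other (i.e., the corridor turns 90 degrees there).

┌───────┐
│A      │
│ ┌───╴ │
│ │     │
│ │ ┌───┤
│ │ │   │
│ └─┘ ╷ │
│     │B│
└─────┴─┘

Counting corner cells (2 non-opposite passages):
Total corners: 8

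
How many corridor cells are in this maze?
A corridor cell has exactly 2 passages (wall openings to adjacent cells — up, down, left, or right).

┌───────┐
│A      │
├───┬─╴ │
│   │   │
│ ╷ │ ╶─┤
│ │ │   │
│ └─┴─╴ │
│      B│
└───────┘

Counting cells with exactly 2 passages:
Total corridor cells: 14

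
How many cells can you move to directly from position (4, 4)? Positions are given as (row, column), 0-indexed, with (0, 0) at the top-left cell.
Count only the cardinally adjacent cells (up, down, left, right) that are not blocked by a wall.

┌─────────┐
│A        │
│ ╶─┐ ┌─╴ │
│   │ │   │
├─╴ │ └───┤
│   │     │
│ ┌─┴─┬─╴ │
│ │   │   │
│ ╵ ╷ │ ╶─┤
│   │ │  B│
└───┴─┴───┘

Checking passable neighbors of (4, 4):
Neighbors: (4, 3)
Count: 1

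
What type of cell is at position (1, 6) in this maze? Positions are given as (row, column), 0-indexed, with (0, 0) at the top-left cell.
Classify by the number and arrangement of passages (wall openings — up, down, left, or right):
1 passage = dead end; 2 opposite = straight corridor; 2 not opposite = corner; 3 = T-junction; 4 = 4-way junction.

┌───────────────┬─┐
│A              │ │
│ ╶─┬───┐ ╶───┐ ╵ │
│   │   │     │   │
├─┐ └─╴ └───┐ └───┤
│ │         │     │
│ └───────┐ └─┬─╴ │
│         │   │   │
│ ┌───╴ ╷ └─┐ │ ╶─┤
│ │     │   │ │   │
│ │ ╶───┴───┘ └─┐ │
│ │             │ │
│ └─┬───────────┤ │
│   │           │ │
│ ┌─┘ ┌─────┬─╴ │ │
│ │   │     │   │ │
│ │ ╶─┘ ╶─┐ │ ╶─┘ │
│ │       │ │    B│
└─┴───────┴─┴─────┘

Checking cell at (1, 6):
Number of passages: 2
Cell type: corner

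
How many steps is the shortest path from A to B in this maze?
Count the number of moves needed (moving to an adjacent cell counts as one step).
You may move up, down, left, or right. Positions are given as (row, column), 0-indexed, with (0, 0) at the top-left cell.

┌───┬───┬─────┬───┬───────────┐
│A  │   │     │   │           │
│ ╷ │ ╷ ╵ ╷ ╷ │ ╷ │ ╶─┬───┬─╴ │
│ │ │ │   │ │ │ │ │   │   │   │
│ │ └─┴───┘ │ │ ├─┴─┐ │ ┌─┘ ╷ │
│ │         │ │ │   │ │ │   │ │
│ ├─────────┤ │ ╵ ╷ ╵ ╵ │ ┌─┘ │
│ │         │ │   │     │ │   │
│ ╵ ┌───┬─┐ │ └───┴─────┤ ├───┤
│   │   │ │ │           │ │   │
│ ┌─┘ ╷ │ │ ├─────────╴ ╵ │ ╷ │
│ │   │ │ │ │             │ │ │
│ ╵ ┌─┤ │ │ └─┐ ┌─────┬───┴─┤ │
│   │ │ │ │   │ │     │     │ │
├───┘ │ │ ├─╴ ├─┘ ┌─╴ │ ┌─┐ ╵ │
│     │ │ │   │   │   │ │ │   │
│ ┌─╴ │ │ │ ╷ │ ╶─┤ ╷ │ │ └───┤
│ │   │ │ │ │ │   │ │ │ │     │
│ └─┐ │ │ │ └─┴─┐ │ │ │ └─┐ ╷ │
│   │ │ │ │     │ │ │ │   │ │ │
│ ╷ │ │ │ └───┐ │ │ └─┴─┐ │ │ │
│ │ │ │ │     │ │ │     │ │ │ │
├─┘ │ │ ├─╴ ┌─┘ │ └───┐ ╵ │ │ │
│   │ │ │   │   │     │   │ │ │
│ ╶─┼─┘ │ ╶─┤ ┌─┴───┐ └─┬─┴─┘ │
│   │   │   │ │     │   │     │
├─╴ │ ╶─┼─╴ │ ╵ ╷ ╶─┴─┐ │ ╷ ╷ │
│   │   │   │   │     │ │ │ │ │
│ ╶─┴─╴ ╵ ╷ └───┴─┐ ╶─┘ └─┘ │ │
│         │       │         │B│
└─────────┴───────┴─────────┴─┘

Using BFS to find shortest path:
Start: (0, 0), End: (14, 14)
Path found:
(0,0) → (1,0) → (2,0) → (3,0) → (4,0) → (4,1) → (3,1) → (3,2) → (3,3) → (3,4) → (3,5) → (4,5) → (5,5) → (6,5) → (6,6) → (7,6) → (7,5) → (8,5) → (9,5) → (9,6) → (9,7) → (10,7) → (11,7) → (11,6) → (12,6) → (13,6) → (13,7) → (12,7) → (12,8) → (13,8) → (13,9) → (14,9) → (14,10) → (14,11) → (14,12) → (14,13) → (13,13) → (12,13) → (12,14) → (13,14) → (14,14)
Number of steps: 40

Solution:

┌───┬───┬─────┬───┬───────────┐
│A  │   │     │   │           │
│ ╷ │ ╷ ╵ ╷ ╷ │ ╷ │ ╶─┬───┬─╴ │
│↓│ │ │   │ │ │ │ │   │   │   │
│ │ └─┴───┘ │ │ ├─┴─┐ │ ┌─┘ ╷ │
│↓│         │ │ │   │ │ │   │ │
│ ├─────────┤ │ ╵ ╷ ╵ ╵ │ ┌─┘ │
│↓│↱ → → → ↓│ │   │     │ │   │
│ ╵ ┌───┬─┐ │ └───┴─────┤ ├───┤
│↳ ↑│   │ │↓│           │ │   │
│ ┌─┘ ╷ │ │ ├─────────╴ ╵ │ ╷ │
│ │   │ │ │↓│             │ │ │
│ ╵ ┌─┤ │ │ └─┐ ┌─────┬───┴─┤ │
│   │ │ │ │↳ ↓│ │     │     │ │
├───┘ │ │ ├─╴ ├─┘ ┌─╴ │ ┌─┐ ╵ │
│     │ │ │↓ ↲│   │   │ │ │   │
│ ┌─╴ │ │ │ ╷ │ ╶─┤ ╷ │ │ └───┤
│ │   │ │ │↓│ │   │ │ │ │     │
│ └─┐ │ │ │ └─┴─┐ │ │ │ └─┐ ╷ │
│   │ │ │ │↳ → ↓│ │ │ │   │ │ │
│ ╷ │ │ │ └───┐ │ │ └─┴─┐ │ │ │
│ │ │ │ │     │↓│ │     │ │ │ │
├─┘ │ │ ├─╴ ┌─┘ │ └───┐ ╵ │ │ │
│   │ │ │   │↓ ↲│     │   │ │ │
│ ╶─┼─┘ │ ╶─┤ ┌─┴───┐ └─┬─┴─┘ │
│   │   │   │↓│↱ ↓  │   │  ↱ ↓│
├─╴ │ ╶─┼─╴ │ ╵ ╷ ╶─┴─┐ │ ╷ ╷ │
│   │   │   │↳ ↑│↳ ↓  │ │ │↑│↓│
│ ╶─┴─╴ ╵ ╷ └───┴─┐ ╶─┘ └─┘ │ │
│         │       │↳ → → → ↑│B│
└─────────┴───────┴─────────┴─┘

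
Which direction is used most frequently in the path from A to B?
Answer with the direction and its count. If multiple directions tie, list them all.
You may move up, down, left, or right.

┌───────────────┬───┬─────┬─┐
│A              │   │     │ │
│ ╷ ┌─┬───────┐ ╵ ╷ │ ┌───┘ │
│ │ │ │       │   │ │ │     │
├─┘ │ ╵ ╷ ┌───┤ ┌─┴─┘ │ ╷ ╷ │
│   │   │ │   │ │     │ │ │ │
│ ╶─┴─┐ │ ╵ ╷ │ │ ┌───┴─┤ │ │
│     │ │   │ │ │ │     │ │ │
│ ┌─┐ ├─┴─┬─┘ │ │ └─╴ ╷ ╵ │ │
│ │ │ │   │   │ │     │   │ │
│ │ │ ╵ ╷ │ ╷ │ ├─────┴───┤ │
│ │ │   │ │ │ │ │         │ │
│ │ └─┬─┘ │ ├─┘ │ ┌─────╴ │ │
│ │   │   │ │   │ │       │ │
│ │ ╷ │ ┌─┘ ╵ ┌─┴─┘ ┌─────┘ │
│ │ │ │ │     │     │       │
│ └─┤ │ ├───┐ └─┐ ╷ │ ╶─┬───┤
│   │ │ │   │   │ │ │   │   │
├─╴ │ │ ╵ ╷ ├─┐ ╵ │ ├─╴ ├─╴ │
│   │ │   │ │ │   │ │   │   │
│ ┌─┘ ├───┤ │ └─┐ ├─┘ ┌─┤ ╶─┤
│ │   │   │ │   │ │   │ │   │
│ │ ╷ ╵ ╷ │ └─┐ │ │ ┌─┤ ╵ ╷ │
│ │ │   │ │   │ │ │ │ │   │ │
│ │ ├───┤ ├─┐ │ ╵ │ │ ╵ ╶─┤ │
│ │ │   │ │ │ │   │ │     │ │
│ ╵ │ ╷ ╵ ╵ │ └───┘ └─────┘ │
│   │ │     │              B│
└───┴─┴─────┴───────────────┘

Directions: right, down, down, left, down, right, right, down, down, right, up, right, down, down, left, down, down, down, right, up, right, down, down, down, right, down, down, right, right, right, right, right, right, right
Counts: {'right': 15, 'down': 15, 'left': 2, 'up': 2}
Most common: down and right (tied at 15 times each)

Solution:

┌───────────────┬───┬─────┬─┐
│A ↓            │   │     │ │
│ ╷ ┌─┬───────┐ ╵ ╷ │ ┌───┘ │
│ │↓│ │       │   │ │ │     │
├─┘ │ ╵ ╷ ┌───┤ ┌─┴─┘ │ ╷ ╷ │
│↓ ↲│   │ │   │ │     │ │ │ │
│ ╶─┴─┐ │ ╵ ╷ │ │ ┌───┴─┤ │ │
│↳ → ↓│ │   │ │ │ │     │ │ │
│ ┌─┐ ├─┴─┬─┘ │ │ └─╴ ╷ ╵ │ │
│ │ │↓│↱ ↓│   │ │     │   │ │
│ │ │ ╵ ╷ │ ╷ │ ├─────┴───┤ │
│ │ │↳ ↑│↓│ │ │ │         │ │
│ │ └─┬─┘ │ ├─┘ │ ┌─────╴ │ │
│ │   │↓ ↲│ │   │ │       │ │
│ │ ╷ │ ┌─┘ ╵ ┌─┴─┘ ┌─────┘ │
│ │ │ │↓│     │     │       │
│ └─┤ │ ├───┐ └─┐ ╷ │ ╶─┬───┤
│   │ │↓│↱ ↓│   │ │ │   │   │
├─╴ │ │ ╵ ╷ ├─┐ ╵ │ ├─╴ ├─╴ │
│   │ │↳ ↑│↓│ │   │ │   │   │
│ ┌─┘ ├───┤ │ └─┐ ├─┘ ┌─┤ ╶─┤
│ │   │   │↓│   │ │   │ │   │
│ │ ╷ ╵ ╷ │ └─┐ │ │ ┌─┤ ╵ ╷ │
│ │ │   │ │↳ ↓│ │ │ │ │   │ │
│ │ ├───┤ ├─┐ │ ╵ │ │ ╵ ╶─┤ │
│ │ │   │ │ │↓│   │ │     │ │
│ ╵ │ ╷ ╵ ╵ │ └───┘ └─────┘ │
│   │ │     │↳ → → → → → → B│
└───┴─┴─────┴───────────────┘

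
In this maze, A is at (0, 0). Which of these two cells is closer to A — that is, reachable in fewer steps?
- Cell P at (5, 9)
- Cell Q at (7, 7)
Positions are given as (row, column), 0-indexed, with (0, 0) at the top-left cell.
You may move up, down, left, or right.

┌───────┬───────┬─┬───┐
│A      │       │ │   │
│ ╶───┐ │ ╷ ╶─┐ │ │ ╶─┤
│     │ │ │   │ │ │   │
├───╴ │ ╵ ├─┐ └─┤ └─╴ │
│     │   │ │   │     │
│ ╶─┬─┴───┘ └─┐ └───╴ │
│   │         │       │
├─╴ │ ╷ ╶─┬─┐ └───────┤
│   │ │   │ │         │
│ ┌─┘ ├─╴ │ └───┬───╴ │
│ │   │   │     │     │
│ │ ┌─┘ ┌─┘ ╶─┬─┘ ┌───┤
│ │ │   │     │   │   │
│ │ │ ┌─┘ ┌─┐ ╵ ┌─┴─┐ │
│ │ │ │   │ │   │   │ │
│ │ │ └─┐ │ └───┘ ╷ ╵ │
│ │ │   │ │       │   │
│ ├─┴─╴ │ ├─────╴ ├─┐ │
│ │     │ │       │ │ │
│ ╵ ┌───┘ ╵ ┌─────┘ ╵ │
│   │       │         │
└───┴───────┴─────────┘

Shortest path A → P at (5, 9): 40 steps
Shortest path A → Q at (7, 7): 44 steps

P is closer (40 steps vs 44 steps).

Path to P:

┌───────┬───────┬─┬───┐
│A      │       │ │   │
│ ╶───┐ │ ╷ ╶─┐ │ │ ╶─┤
│↳ → ↓│ │ │   │ │ │   │
├───╴ │ ╵ ├─┐ └─┤ └─╴ │
│↓ ← ↲│   │ │   │     │
│ ╶─┬─┴───┘ └─┐ └───╴ │
│↳ ↓│  ↱ → → ↓│       │
├─╴ │ ╷ ╶─┬─┐ └───────┤
│↓ ↲│ │↑ ↰│ │↳ → → → ↓│
│ ┌─┘ ├─╴ │ └───┬───╴ │
│↓│   │↱ ↑│     │  P ↲│
│ │ ┌─┘ ┌─┘ ╶─┬─┘ ┌───┤
│↓│ │↱ ↑│     │   │   │
│ │ │ ┌─┘ ┌─┐ ╵ ┌─┴─┐ │
│↓│ │↑│   │ │   │   │ │
│ │ │ └─┐ │ └───┘ ╷ ╵ │
│↓│ │↑ ↰│ │       │   │
│ ├─┴─╴ │ ├─────╴ ├─┐ │
│↓│↱ → ↑│ │       │ │ │
│ ╵ ┌───┘ ╵ ┌─────┘ ╵ │
│↳ ↑│       │         │
└───┴───────┴─────────┘

Path to Q:

┌───────┬───────┬─┬───┐
│A      │       │ │   │
│ ╶───┐ │ ╷ ╶─┐ │ │ ╶─┤
│↳ → ↓│ │ │   │ │ │   │
├───╴ │ ╵ ├─┐ └─┤ └─╴ │
│↓ ← ↲│   │ │   │     │
│ ╶─┬─┴───┘ └─┐ └───╴ │
│↳ ↓│  ↱ → → ↓│       │
├─╴ │ ╷ ╶─┬─┐ └───────┤
│↓ ↲│ │↑ ↰│ │↳ → → → ↓│
│ ┌─┘ ├─╴ │ └───┬───╴ │
│↓│   │↱ ↑│     │↓ ← ↲│
│ │ ┌─┘ ┌─┘ ╶─┬─┘ ┌───┤
│↓│ │↱ ↑│     │↓ ↲│   │
│ │ │ ┌─┘ ┌─┐ ╵ ┌─┴─┐ │
│↓│ │↑│   │ │  Q│   │ │
│ │ │ └─┐ │ └───┘ ╷ ╵ │
│↓│ │↑ ↰│ │       │   │
│ ├─┴─╴ │ ├─────╴ ├─┐ │
│↓│↱ → ↑│ │       │ │ │
│ ╵ ┌───┘ ╵ ┌─────┘ ╵ │
│↳ ↑│       │         │
└───┴───────┴─────────┘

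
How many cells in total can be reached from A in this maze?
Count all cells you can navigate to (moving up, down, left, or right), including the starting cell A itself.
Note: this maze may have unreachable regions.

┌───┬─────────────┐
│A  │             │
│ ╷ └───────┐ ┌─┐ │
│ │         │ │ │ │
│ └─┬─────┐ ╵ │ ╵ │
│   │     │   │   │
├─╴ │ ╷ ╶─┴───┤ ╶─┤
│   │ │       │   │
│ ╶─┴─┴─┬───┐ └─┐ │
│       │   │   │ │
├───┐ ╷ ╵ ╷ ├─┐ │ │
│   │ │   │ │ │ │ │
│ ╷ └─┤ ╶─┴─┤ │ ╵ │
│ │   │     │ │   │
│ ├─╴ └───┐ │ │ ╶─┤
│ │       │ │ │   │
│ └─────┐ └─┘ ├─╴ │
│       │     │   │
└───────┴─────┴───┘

Using BFS/flood-fill to find all reachable cells from A:
Maze size: 9 × 9 = 81 total cells
20 cell(s) are walled off and cannot be reached from A.
Reachable cells: 61

Reachable region (· marks reachable cells):

┌───┬─────────────┐
│A ·│· · · · · · ·│
│ ╷ └───────┐ ┌─┐ │
│·│· · · · ·│·│·│·│
│ └─┬─────┐ ╵ │ ╵ │
│· ·│· · ·│· ·│· ·│
├─╴ │ ╷ ╶─┴───┤ ╶─┤
│· ·│·│· · · ·│· ·│
│ ╶─┴─┴─┬───┐ └─┐ │
│· · · ·│· ·│· ·│·│
├───┐ ╷ ╵ ╷ ├─┐ │ │
│   │·│· ·│·│ │·│·│
│ ╷ └─┤ ╶─┴─┤ │ ╵ │
│ │   │· · ·│ │· ·│
│ ├─╴ └───┐ │ │ ╶─┤
│ │       │·│ │· ·│
│ └─────┐ └─┘ ├─╴ │
│       │     │· ·│
└───────┴─────┴───┘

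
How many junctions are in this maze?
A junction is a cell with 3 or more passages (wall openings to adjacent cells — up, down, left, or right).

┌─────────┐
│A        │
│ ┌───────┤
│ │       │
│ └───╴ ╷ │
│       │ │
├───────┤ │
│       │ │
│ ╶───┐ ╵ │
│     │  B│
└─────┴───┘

Checking each cell for number of passages:

Junctions found (3+ passages):
  (1, 3): 3 passages
Total junctions: 1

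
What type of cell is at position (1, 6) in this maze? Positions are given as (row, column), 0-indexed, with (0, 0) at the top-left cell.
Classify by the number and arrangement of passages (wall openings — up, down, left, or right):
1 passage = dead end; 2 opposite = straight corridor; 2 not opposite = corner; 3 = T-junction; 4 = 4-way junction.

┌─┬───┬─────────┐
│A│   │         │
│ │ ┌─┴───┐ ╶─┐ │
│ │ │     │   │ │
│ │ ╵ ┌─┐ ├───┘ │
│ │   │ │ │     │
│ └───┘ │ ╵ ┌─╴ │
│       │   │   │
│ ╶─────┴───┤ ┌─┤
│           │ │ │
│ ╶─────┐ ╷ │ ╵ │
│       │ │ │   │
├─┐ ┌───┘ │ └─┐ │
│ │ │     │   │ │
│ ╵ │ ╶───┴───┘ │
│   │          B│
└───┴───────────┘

Checking cell at (1, 6):
Number of passages: 1
Cell type: dead end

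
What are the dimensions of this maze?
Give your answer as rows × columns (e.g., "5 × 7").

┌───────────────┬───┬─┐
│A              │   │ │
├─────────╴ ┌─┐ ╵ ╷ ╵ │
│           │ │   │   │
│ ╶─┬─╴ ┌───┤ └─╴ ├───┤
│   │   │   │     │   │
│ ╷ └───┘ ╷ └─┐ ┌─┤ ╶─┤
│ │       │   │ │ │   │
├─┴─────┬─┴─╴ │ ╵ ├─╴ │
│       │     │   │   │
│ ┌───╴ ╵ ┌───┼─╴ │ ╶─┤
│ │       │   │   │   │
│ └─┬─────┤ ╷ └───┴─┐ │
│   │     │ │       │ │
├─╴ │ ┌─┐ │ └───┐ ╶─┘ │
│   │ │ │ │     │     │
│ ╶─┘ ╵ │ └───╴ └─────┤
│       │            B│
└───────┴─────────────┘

Counting the maze dimensions:
Rows (vertical): 9
Columns (horizontal): 11
Dimensions: 9 × 11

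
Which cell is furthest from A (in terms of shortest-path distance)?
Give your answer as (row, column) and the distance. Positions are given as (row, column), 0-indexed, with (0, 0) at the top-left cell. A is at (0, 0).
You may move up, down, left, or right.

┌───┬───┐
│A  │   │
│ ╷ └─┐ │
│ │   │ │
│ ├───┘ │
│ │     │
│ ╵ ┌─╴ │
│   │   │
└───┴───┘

Computing BFS distances from A to all cells:
Furthest cell: (0, 2)
Distance: 10 steps

Path from A to the furthest cell:

┌───┬───┐
│A  │B ↰│
│ ╷ └─┐ │
│↓│   │↑│
│ ├───┘ │
│↓│↱ → ↑│
│ ╵ ┌─╴ │
│↳ ↑│   │
└───┴───┘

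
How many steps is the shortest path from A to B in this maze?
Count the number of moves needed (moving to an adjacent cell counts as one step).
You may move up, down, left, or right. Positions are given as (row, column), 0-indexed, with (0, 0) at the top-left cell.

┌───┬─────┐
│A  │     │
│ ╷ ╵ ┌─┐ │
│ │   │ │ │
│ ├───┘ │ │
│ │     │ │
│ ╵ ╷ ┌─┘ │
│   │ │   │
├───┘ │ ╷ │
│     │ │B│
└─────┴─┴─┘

Using BFS to find shortest path:
Start: (0, 0), End: (4, 4)
Path found:
(0,0) → (0,1) → (1,1) → (1,2) → (0,2) → (0,3) → (0,4) → (1,4) → (2,4) → (3,4) → (4,4)
Number of steps: 10

Solution:

┌───┬─────┐
│A ↓│↱ → ↓│
│ ╷ ╵ ┌─┐ │
│ │↳ ↑│ │↓│
│ ├───┘ │ │
│ │     │↓│
│ ╵ ╷ ┌─┘ │
│   │ │  ↓│
├───┘ │ ╷ │
│     │ │B│
└─────┴─┴─┘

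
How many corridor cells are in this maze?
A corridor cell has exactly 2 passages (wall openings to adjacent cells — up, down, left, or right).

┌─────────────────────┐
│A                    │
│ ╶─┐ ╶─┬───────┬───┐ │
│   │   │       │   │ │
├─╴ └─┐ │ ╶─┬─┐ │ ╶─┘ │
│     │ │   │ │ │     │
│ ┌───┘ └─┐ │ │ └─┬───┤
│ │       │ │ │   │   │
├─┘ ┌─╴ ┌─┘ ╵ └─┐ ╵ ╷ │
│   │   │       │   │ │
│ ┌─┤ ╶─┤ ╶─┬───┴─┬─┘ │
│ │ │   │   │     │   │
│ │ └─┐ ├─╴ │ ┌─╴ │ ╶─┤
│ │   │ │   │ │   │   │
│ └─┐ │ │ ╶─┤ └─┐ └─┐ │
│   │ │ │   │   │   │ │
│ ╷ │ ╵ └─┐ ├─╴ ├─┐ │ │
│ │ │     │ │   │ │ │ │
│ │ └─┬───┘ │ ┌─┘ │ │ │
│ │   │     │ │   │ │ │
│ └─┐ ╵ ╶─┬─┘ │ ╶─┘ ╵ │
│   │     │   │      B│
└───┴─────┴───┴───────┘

Counting cells with exactly 2 passages:
Total corridor cells: 98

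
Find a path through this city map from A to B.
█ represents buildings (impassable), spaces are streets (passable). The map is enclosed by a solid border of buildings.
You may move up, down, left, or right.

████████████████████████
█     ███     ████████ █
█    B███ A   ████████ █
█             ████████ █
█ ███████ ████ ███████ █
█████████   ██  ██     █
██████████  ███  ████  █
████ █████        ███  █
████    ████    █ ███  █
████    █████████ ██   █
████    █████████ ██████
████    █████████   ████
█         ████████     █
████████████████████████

Finding the shortest path from A to B:
Movement: cardinal only
Path length: 7 steps
Directions: down → left → left → left → left → left → up

Solution:

████████████████████████
█     ███     ████████ █
█    B███ A   ████████ █
█    ↑←←←←↲   ████████ █
█ ███████ ████ ███████ █
█████████   ██  ██     █
██████████  ███  ████  █
████ █████        ███  █
████    ████    █ ███  █
████    █████████ ██   █
████    █████████ ██████
████    █████████   ████
█         ████████     █
████████████████████████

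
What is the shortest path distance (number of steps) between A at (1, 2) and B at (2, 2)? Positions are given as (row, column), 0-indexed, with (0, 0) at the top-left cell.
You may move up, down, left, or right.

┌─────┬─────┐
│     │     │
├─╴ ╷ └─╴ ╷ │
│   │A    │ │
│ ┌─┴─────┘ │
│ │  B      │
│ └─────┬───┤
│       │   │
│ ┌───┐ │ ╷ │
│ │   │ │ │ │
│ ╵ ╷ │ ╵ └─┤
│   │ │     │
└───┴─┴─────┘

Finding path from (1, 2) to (2, 2):
Path: (1,2) → (1,3) → (1,4) → (0,4) → (0,5) → (1,5) → (2,5) → (2,4) → (2,3) → (2,2)
Distance: 9 steps

Solution:

┌─────┬─────┐
│     │  ↱ ↓│
├─╴ ╷ └─╴ ╷ │
│   │A → ↑│↓│
│ ┌─┴─────┘ │
│ │  B ← ← ↲│
│ └─────┬───┤
│       │   │
│ ┌───┐ │ ╷ │
│ │   │ │ │ │
│ ╵ ╷ │ ╵ └─┤
│   │ │     │
└───┴─┴─────┘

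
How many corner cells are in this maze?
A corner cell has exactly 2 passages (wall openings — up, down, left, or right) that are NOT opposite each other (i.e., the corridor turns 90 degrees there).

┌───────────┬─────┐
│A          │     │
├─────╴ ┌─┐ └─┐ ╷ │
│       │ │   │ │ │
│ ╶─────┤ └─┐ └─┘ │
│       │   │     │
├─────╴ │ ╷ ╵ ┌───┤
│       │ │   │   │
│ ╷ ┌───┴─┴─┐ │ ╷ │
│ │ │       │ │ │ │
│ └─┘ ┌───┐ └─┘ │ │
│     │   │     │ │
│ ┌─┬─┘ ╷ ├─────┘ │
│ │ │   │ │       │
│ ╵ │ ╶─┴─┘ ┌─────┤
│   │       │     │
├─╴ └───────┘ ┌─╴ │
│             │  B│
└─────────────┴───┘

Counting corner cells (2 non-opposite passages):
Total corners: 33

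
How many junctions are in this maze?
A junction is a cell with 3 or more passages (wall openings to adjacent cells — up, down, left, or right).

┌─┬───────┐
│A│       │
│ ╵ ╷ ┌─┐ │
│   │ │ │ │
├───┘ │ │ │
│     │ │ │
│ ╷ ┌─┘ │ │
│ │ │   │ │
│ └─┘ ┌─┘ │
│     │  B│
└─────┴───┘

Checking each cell for number of passages:

Junctions found (3+ passages):
  (0, 2): 3 passages
  (2, 1): 3 passages
Total junctions: 2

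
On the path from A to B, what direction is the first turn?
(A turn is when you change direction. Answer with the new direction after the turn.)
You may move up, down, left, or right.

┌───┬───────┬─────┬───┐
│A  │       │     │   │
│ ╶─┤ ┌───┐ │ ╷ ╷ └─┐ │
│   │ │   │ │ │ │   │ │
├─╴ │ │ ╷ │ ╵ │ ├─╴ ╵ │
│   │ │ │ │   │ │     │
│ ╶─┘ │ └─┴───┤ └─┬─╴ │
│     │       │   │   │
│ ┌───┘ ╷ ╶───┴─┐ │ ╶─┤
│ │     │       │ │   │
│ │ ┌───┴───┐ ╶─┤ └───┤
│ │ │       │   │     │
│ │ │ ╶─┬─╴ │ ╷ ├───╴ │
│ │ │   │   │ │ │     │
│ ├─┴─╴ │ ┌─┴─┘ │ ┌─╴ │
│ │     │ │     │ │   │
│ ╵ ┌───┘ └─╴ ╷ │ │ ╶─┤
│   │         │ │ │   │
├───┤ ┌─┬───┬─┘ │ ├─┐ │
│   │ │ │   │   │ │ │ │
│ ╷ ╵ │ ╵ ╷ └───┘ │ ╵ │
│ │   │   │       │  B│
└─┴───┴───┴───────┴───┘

Directions: down, right, down, left, down, right, right, up, up, up, right, right, right, down, down, right, up, up, right, down, down, down, right, down, down, right, right, down, down, left, down, right, down, down
First turn direction: right

Solution:

┌───┬───────┬─────┬───┐
│A  │↱ → → ↓│↱ ↓  │   │
│ ╶─┤ ┌───┐ │ ╷ ╷ └─┐ │
│↳ ↓│↑│   │↓│↑│↓│   │ │
├─╴ │ │ ╷ │ ╵ │ ├─╴ ╵ │
│↓ ↲│↑│ │ │↳ ↑│↓│     │
│ ╶─┘ │ └─┴───┤ └─┬─╴ │
│↳ → ↑│       │↳ ↓│   │
│ ┌───┘ ╷ ╶───┴─┐ │ ╶─┤
│ │     │       │↓│   │
│ │ ┌───┴───┐ ╶─┤ └───┤
│ │ │       │   │↳ → ↓│
│ │ │ ╶─┬─╴ │ ╷ ├───╴ │
│ │ │   │   │ │ │    ↓│
│ ├─┴─╴ │ ┌─┴─┘ │ ┌─╴ │
│ │     │ │     │ │↓ ↲│
│ ╵ ┌───┘ └─╴ ╷ │ │ ╶─┤
│   │         │ │ │↳ ↓│
├───┤ ┌─┬───┬─┘ │ ├─┐ │
│   │ │ │   │   │ │ │↓│
│ ╷ ╵ │ ╵ ╷ └───┘ │ ╵ │
│ │   │   │       │  B│
└─┴───┴───┴───────┴───┘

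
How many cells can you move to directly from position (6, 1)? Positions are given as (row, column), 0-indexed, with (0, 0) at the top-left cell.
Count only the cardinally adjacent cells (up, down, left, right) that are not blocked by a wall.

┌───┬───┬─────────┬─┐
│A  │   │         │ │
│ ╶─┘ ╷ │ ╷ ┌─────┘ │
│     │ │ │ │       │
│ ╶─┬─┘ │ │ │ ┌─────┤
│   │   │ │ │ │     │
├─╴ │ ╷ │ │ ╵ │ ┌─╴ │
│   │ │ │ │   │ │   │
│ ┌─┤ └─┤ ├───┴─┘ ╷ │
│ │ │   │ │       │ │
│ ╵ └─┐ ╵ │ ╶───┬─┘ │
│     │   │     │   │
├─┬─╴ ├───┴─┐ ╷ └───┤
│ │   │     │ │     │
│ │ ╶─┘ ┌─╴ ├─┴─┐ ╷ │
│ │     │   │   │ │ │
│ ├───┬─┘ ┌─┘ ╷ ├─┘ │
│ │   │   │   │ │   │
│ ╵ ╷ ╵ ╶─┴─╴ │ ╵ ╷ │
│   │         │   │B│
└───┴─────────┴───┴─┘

Checking passable neighbors of (6, 1):
Neighbors: (7, 1), (6, 2)
Count: 2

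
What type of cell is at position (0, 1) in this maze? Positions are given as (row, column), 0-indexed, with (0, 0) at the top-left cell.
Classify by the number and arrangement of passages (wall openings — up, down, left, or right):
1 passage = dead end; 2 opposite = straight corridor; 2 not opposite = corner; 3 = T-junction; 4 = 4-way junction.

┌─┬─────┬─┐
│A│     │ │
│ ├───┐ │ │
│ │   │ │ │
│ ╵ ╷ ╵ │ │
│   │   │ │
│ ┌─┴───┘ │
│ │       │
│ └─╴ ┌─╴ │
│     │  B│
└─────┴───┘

Checking cell at (0, 1):
Number of passages: 1
Cell type: dead end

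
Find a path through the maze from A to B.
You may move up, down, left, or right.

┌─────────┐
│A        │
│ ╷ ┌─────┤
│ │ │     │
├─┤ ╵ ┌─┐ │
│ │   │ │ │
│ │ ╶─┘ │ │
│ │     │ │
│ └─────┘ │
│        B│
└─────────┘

Finding the shortest path through the maze:
Path length: 10 steps
Directions: right → down → down → right → up → right → right → down → down → down

Solution:

┌─────────┐
│A ↓      │
│ ╷ ┌─────┤
│ │↓│↱ → ↓│
├─┤ ╵ ┌─┐ │
│ │↳ ↑│ │↓│
│ │ ╶─┘ │ │
│ │     │↓│
│ └─────┘ │
│        B│
└─────────┘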